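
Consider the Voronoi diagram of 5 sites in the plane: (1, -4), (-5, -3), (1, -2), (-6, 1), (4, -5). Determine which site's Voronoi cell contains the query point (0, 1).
Nearest site = (1, -2)

The Voronoi cell of site s contains exactly those query points closer to s than to any other site. Compute squared distances from q = (0, 1) to each site:
  (1 − 0)² + (-2 − 1)² = 10
  (1 − 0)² + (-4 − 1)² = 26
  (-6 − 0)² + (1 − 1)² = 36
  (-5 − 0)² + (-3 − 1)² = 41
  (4 − 0)² + (-5 − 1)² = 52
Minimum is attained by (1, -2), so q lies in its Voronoi cell.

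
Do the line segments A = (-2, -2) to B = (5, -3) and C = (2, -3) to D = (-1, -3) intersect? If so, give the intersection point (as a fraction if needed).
No (intersection of containing lines falls outside at least one segment)

Parametrize and solve: t = 1, s = -1. At least one of these is outside [0, 1], so the segments do not intersect.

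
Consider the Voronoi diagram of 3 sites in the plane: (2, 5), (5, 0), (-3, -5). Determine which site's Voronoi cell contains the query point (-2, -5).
Nearest site = (-3, -5)

The Voronoi cell of site s contains exactly those query points closer to s than to any other site. Compute squared distances from q = (-2, -5) to each site:
  (-3 − -2)² + (-5 − -5)² = 1
  (5 − -2)² + (0 − -5)² = 74
  (2 − -2)² + (5 − -5)² = 116
Minimum is attained by (-3, -5), so q lies in its Voronoi cell.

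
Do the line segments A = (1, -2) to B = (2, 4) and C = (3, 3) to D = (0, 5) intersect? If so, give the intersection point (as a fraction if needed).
Yes; intersection at (39/20, 37/10) (t = 19/20 on AB, s = 7/20 on CD)

Parametrize AB as A + t(B − A) = (1 + 1 t, -2 + 6 t) and CD as C + s(D − C) = (3 + -3 s, 3 + 2 s). Solve the linear system for (t, s). Determinant = -20 ≠ 0, so a unique intersection of the containing lines exists. Solution: t = 19/20, s = 7/20 — both in [0, 1], so the segments cross. Intersection point: (39/20, 37/10).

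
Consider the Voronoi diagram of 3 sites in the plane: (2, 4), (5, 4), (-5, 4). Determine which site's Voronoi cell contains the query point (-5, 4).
Nearest site = (-5, 4)

The Voronoi cell of site s contains exactly those query points closer to s than to any other site. Compute squared distances from q = (-5, 4) to each site:
  (-5 − -5)² + (4 − 4)² = 0
  (2 − -5)² + (4 − 4)² = 49
  (5 − -5)² + (4 − 4)² = 100
Minimum is attained by (-5, 4), so q lies in its Voronoi cell.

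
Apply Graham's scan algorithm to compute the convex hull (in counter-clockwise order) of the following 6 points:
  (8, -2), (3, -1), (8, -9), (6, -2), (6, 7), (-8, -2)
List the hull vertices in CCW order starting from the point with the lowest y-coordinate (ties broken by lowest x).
Hull (CCW) = [(8, -9), (8, -2), (6, 7), (-8, -2)]

Graham scan procedure:
  1. Find the pivot p₀ = point with lowest y (tie → lowest x): (8, -9).
  2. Sort the remaining points by polar angle around p₀.
  3. Walk through sorted points, maintaining a stack; pop the top while the last three entries make a non-left turn (cross product ≤ 0).
  4. Final stack is the convex hull in CCW order: (8, -9), (8, -2), (6, 7), (-8, -2).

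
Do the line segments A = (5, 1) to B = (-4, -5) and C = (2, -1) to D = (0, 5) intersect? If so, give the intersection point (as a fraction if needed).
Yes; intersection at (2, -1) (t = 1/3 on AB, s = 0 on CD)

Parametrize AB as A + t(B − A) = (5 + -9 t, 1 + -6 t) and CD as C + s(D − C) = (2 + -2 s, -1 + 6 s). Solve the linear system for (t, s). Determinant = 66 ≠ 0, so a unique intersection of the containing lines exists. Solution: t = 1/3, s = 0 — both in [0, 1], so the segments cross. Intersection point: (2, -1).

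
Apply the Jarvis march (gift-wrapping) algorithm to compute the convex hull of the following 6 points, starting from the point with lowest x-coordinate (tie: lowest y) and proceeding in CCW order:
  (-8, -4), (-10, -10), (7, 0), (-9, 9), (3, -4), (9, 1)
Hull (CCW) = [(-10, -10), (3, -4), (9, 1), (-9, 9)]

Jarvis march: at each step, from the current hull vertex p, select the next vertex q as the point such that every other point lies strictly to the left of (or on) the directed line p → q. (Equivalently: for every other point r, the cross product (q − p) × (r − p) ≥ 0.)
Starting point (lowest x, tie lowest y): (-10, -10). Wrap until returning to start. Resulting hull: (-10, -10), (3, -4), (9, 1), (-9, 9).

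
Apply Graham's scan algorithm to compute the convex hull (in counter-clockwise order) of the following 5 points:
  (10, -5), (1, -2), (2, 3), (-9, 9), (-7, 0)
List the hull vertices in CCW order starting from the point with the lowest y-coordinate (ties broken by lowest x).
Hull (CCW) = [(10, -5), (2, 3), (-9, 9), (-7, 0)]

Graham scan procedure:
  1. Find the pivot p₀ = point with lowest y (tie → lowest x): (10, -5).
  2. Sort the remaining points by polar angle around p₀.
  3. Walk through sorted points, maintaining a stack; pop the top while the last three entries make a non-left turn (cross product ≤ 0).
  4. Final stack is the convex hull in CCW order: (10, -5), (2, 3), (-9, 9), (-7, 0).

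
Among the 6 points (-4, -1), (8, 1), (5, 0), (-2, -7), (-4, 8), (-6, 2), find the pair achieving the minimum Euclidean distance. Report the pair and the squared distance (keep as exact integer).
Pair = ((8, 1), (5, 0)); squared distance = 10

Compute all C(6, 2) = 15 pairwise squared distances (x_i − x_j)² + (y_i − y_j)². The minimum is 10, attained by the pair ((8, 1), (5, 0)).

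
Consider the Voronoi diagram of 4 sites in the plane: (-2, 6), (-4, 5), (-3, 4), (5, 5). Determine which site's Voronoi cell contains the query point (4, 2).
Nearest site = (5, 5)

The Voronoi cell of site s contains exactly those query points closer to s than to any other site. Compute squared distances from q = (4, 2) to each site:
  (5 − 4)² + (5 − 2)² = 10
  (-2 − 4)² + (6 − 2)² = 52
  (-3 − 4)² + (4 − 2)² = 53
  (-4 − 4)² + (5 − 2)² = 73
Minimum is attained by (5, 5), so q lies in its Voronoi cell.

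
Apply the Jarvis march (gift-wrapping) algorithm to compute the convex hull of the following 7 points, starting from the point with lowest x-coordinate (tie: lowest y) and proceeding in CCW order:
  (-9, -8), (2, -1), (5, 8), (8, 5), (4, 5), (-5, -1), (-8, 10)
Hull (CCW) = [(-9, -8), (2, -1), (8, 5), (5, 8), (-8, 10)]

Jarvis march: at each step, from the current hull vertex p, select the next vertex q as the point such that every other point lies strictly to the left of (or on) the directed line p → q. (Equivalently: for every other point r, the cross product (q − p) × (r − p) ≥ 0.)
Starting point (lowest x, tie lowest y): (-9, -8). Wrap until returning to start. Resulting hull: (-9, -8), (2, -1), (8, 5), (5, 8), (-8, 10).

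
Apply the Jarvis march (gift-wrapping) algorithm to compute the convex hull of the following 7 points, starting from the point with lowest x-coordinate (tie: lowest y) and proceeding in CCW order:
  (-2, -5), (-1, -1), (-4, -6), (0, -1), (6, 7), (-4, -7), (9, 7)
Hull (CCW) = [(-4, -7), (-2, -5), (9, 7), (6, 7), (-1, -1), (-4, -6)]

Jarvis march: at each step, from the current hull vertex p, select the next vertex q as the point such that every other point lies strictly to the left of (or on) the directed line p → q. (Equivalently: for every other point r, the cross product (q − p) × (r − p) ≥ 0.)
Starting point (lowest x, tie lowest y): (-4, -7). Wrap until returning to start. Resulting hull: (-4, -7), (-2, -5), (9, 7), (6, 7), (-1, -1), (-4, -6).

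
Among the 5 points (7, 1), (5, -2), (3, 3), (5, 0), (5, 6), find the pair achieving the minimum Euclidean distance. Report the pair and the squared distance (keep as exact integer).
Pair = ((5, -2), (5, 0)); squared distance = 4

Compute all C(5, 2) = 10 pairwise squared distances (x_i − x_j)² + (y_i − y_j)². The minimum is 4, attained by the pair ((5, -2), (5, 0)).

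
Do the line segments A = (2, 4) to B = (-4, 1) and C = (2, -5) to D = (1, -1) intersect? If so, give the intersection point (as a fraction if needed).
No (intersection of containing lines falls outside at least one segment)

Parametrize and solve: t = 1/3, s = 2. At least one of these is outside [0, 1], so the segments do not intersect.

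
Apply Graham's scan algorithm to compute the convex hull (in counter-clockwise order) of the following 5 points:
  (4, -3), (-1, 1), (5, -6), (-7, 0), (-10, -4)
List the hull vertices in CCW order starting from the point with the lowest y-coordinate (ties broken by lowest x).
Hull (CCW) = [(5, -6), (4, -3), (-1, 1), (-7, 0), (-10, -4)]

Graham scan procedure:
  1. Find the pivot p₀ = point with lowest y (tie → lowest x): (5, -6).
  2. Sort the remaining points by polar angle around p₀.
  3. Walk through sorted points, maintaining a stack; pop the top while the last three entries make a non-left turn (cross product ≤ 0).
  4. Final stack is the convex hull in CCW order: (5, -6), (4, -3), (-1, 1), (-7, 0), (-10, -4).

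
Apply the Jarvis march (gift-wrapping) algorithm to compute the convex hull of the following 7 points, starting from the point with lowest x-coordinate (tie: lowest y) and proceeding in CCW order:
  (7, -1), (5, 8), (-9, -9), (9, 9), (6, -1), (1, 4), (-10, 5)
Hull (CCW) = [(-10, 5), (-9, -9), (7, -1), (9, 9)]

Jarvis march: at each step, from the current hull vertex p, select the next vertex q as the point such that every other point lies strictly to the left of (or on) the directed line p → q. (Equivalently: for every other point r, the cross product (q − p) × (r − p) ≥ 0.)
Starting point (lowest x, tie lowest y): (-10, 5). Wrap until returning to start. Resulting hull: (-10, 5), (-9, -9), (7, -1), (9, 9).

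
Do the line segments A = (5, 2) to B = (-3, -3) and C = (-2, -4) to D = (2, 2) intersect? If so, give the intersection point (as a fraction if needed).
Yes; intersection at (-1/7, -17/14) (t = 9/14 on AB, s = 13/28 on CD)

Parametrize AB as A + t(B − A) = (5 + -8 t, 2 + -5 t) and CD as C + s(D − C) = (-2 + 4 s, -4 + 6 s). Solve the linear system for (t, s). Determinant = 28 ≠ 0, so a unique intersection of the containing lines exists. Solution: t = 9/14, s = 13/28 — both in [0, 1], so the segments cross. Intersection point: (-1/7, -17/14).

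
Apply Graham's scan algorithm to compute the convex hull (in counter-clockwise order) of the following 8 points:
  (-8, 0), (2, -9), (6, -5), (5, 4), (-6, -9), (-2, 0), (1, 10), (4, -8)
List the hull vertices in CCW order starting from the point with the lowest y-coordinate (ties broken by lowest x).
Hull (CCW) = [(-6, -9), (2, -9), (4, -8), (6, -5), (5, 4), (1, 10), (-8, 0)]

Graham scan procedure:
  1. Find the pivot p₀ = point with lowest y (tie → lowest x): (-6, -9).
  2. Sort the remaining points by polar angle around p₀.
  3. Walk through sorted points, maintaining a stack; pop the top while the last three entries make a non-left turn (cross product ≤ 0).
  4. Final stack is the convex hull in CCW order: (-6, -9), (2, -9), (4, -8), (6, -5), (5, 4), (1, 10), (-8, 0).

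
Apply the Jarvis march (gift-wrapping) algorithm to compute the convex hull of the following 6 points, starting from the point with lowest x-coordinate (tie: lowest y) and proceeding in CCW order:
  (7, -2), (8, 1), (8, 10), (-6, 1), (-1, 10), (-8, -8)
Hull (CCW) = [(-8, -8), (7, -2), (8, 1), (8, 10), (-1, 10), (-6, 1)]

Jarvis march: at each step, from the current hull vertex p, select the next vertex q as the point such that every other point lies strictly to the left of (or on) the directed line p → q. (Equivalently: for every other point r, the cross product (q − p) × (r − p) ≥ 0.)
Starting point (lowest x, tie lowest y): (-8, -8). Wrap until returning to start. Resulting hull: (-8, -8), (7, -2), (8, 1), (8, 10), (-1, 10), (-6, 1).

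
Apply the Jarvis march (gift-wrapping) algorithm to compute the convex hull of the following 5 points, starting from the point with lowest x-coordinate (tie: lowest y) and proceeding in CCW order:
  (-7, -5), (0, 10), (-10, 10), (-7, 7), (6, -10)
Hull (CCW) = [(-10, 10), (-7, -5), (6, -10), (0, 10)]

Jarvis march: at each step, from the current hull vertex p, select the next vertex q as the point such that every other point lies strictly to the left of (or on) the directed line p → q. (Equivalently: for every other point r, the cross product (q − p) × (r − p) ≥ 0.)
Starting point (lowest x, tie lowest y): (-10, 10). Wrap until returning to start. Resulting hull: (-10, 10), (-7, -5), (6, -10), (0, 10).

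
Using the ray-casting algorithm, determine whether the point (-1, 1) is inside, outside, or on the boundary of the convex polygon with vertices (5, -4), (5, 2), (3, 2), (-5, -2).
The point (-1, 1) lies strictly outside the polygon

Cast a horizontal ray to the right from the query point and count how many polygon edges it crosses (each edge strictly once or zero times, handled with the usual half-open convention). 
Parity of crossings → even ⇒ outside.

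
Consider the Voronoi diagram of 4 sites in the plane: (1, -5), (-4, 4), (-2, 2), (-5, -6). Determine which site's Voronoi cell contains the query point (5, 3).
Nearest site = (-2, 2)

The Voronoi cell of site s contains exactly those query points closer to s than to any other site. Compute squared distances from q = (5, 3) to each site:
  (-2 − 5)² + (2 − 3)² = 50
  (1 − 5)² + (-5 − 3)² = 80
  (-4 − 5)² + (4 − 3)² = 82
  (-5 − 5)² + (-6 − 3)² = 181
Minimum is attained by (-2, 2), so q lies in its Voronoi cell.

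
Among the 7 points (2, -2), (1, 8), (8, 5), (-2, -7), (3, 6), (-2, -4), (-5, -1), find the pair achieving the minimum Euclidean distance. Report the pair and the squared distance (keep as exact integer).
Pair = ((1, 8), (3, 6)); squared distance = 8

Compute all C(7, 2) = 21 pairwise squared distances (x_i − x_j)² + (y_i − y_j)². The minimum is 8, attained by the pair ((1, 8), (3, 6)).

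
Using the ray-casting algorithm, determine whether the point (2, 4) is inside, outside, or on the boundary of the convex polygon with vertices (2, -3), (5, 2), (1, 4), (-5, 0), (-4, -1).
The point (2, 4) lies strictly outside the polygon

Cast a horizontal ray to the right from the query point and count how many polygon edges it crosses (each edge strictly once or zero times, handled with the usual half-open convention). 
Parity of crossings → even ⇒ outside.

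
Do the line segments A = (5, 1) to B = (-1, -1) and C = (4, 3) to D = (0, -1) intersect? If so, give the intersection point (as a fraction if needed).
Yes; intersection at (1/2, -1/2) (t = 3/4 on AB, s = 7/8 on CD)

Parametrize AB as A + t(B − A) = (5 + -6 t, 1 + -2 t) and CD as C + s(D − C) = (4 + -4 s, 3 + -4 s). Solve the linear system for (t, s). Determinant = -16 ≠ 0, so a unique intersection of the containing lines exists. Solution: t = 3/4, s = 7/8 — both in [0, 1], so the segments cross. Intersection point: (1/2, -1/2).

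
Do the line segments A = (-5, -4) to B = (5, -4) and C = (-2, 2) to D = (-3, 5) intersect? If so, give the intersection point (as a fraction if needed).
No (intersection of containing lines falls outside at least one segment)

Parametrize and solve: t = 1/2, s = -2. At least one of these is outside [0, 1], so the segments do not intersect.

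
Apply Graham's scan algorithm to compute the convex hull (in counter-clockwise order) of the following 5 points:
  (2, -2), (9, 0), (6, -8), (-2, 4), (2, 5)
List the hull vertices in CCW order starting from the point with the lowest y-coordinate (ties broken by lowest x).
Hull (CCW) = [(6, -8), (9, 0), (2, 5), (-2, 4)]

Graham scan procedure:
  1. Find the pivot p₀ = point with lowest y (tie → lowest x): (6, -8).
  2. Sort the remaining points by polar angle around p₀.
  3. Walk through sorted points, maintaining a stack; pop the top while the last three entries make a non-left turn (cross product ≤ 0).
  4. Final stack is the convex hull in CCW order: (6, -8), (9, 0), (2, 5), (-2, 4).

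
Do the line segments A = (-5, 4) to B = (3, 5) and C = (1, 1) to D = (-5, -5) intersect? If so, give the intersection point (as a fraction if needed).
No (intersection of containing lines falls outside at least one segment)

Parametrize and solve: t = 9/7, s = -5/7. At least one of these is outside [0, 1], so the segments do not intersect.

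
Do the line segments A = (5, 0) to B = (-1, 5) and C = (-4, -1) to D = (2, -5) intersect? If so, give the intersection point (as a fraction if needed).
No (intersection of containing lines falls outside at least one segment)

Parametrize and solve: t = -7, s = 17/2. At least one of these is outside [0, 1], so the segments do not intersect.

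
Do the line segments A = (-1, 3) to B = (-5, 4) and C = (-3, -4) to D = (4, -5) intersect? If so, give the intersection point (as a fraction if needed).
No (intersection of containing lines falls outside at least one segment)

Parametrize and solve: t = -17, s = 10. At least one of these is outside [0, 1], so the segments do not intersect.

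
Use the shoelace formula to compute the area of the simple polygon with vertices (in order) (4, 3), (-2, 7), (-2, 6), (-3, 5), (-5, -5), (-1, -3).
Area = 103/2

Shoelace formula: Area = (1/2) |Σ_i (x_i · y_{i+1} − x_{i+1} · y_i)| (indices mod n). Compute each cross term:
  (4)(7) − (-2)(3) = 34
  (-2)(6) − (-2)(7) = 2
  (-2)(5) − (-3)(6) = 8
  (-3)(-5) − (-5)(5) = 40
  (-5)(-3) − (-1)(-5) = 10
  (-1)(3) − (4)(-3) = 9
Sum = 103, so (signed) Area = 103/2 = 103/2, |Area| = 103/2.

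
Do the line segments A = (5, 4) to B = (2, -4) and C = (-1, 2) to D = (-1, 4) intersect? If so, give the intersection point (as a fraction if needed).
No (intersection of containing lines falls outside at least one segment)

Parametrize and solve: t = 2, s = -7. At least one of these is outside [0, 1], so the segments do not intersect.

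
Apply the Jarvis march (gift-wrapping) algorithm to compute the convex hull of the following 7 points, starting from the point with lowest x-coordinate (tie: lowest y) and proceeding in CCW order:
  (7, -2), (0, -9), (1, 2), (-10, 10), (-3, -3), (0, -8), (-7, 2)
Hull (CCW) = [(-10, 10), (-7, 2), (0, -9), (7, -2)]

Jarvis march: at each step, from the current hull vertex p, select the next vertex q as the point such that every other point lies strictly to the left of (or on) the directed line p → q. (Equivalently: for every other point r, the cross product (q − p) × (r − p) ≥ 0.)
Starting point (lowest x, tie lowest y): (-10, 10). Wrap until returning to start. Resulting hull: (-10, 10), (-7, 2), (0, -9), (7, -2).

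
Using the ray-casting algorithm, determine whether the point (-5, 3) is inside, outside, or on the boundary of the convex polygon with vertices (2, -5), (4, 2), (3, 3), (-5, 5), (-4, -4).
The point (-5, 3) lies strictly outside the polygon

Cast a horizontal ray to the right from the query point and count how many polygon edges it crosses (each edge strictly once or zero times, handled with the usual half-open convention). 
Parity of crossings → even ⇒ outside.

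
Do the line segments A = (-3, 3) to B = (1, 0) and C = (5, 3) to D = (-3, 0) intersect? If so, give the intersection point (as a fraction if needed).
Yes; intersection at (-1/3, 1) (t = 2/3 on AB, s = 2/3 on CD)

Parametrize AB as A + t(B − A) = (-3 + 4 t, 3 + -3 t) and CD as C + s(D − C) = (5 + -8 s, 3 + -3 s). Solve the linear system for (t, s). Determinant = 36 ≠ 0, so a unique intersection of the containing lines exists. Solution: t = 2/3, s = 2/3 — both in [0, 1], so the segments cross. Intersection point: (-1/3, 1).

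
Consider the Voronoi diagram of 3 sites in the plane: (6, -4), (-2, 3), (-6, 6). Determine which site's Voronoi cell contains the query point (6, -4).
Nearest site = (6, -4)

The Voronoi cell of site s contains exactly those query points closer to s than to any other site. Compute squared distances from q = (6, -4) to each site:
  (6 − 6)² + (-4 − -4)² = 0
  (-2 − 6)² + (3 − -4)² = 113
  (-6 − 6)² + (6 − -4)² = 244
Minimum is attained by (6, -4), so q lies in its Voronoi cell.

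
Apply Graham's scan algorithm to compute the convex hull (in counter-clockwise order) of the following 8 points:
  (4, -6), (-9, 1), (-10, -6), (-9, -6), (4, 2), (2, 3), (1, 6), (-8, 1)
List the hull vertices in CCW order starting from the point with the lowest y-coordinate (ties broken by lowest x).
Hull (CCW) = [(-10, -6), (4, -6), (4, 2), (1, 6), (-9, 1)]

Graham scan procedure:
  1. Find the pivot p₀ = point with lowest y (tie → lowest x): (-10, -6).
  2. Sort the remaining points by polar angle around p₀.
  3. Walk through sorted points, maintaining a stack; pop the top while the last three entries make a non-left turn (cross product ≤ 0).
  4. Final stack is the convex hull in CCW order: (-10, -6), (4, -6), (4, 2), (1, 6), (-9, 1).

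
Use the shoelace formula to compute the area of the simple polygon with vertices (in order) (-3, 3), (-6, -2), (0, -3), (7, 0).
Area = 42

Shoelace formula: Area = (1/2) |Σ_i (x_i · y_{i+1} − x_{i+1} · y_i)| (indices mod n). Compute each cross term:
  (-3)(-2) − (-6)(3) = 24
  (-6)(-3) − (0)(-2) = 18
  (0)(0) − (7)(-3) = 21
  (7)(3) − (-3)(0) = 21
Sum = 84, so (signed) Area = 84/2 = 42, |Area| = 42.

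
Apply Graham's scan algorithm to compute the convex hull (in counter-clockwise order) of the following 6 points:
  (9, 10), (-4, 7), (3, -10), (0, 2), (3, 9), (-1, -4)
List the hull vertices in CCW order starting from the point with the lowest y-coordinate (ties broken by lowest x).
Hull (CCW) = [(3, -10), (9, 10), (3, 9), (-4, 7), (-1, -4)]

Graham scan procedure:
  1. Find the pivot p₀ = point with lowest y (tie → lowest x): (3, -10).
  2. Sort the remaining points by polar angle around p₀.
  3. Walk through sorted points, maintaining a stack; pop the top while the last three entries make a non-left turn (cross product ≤ 0).
  4. Final stack is the convex hull in CCW order: (3, -10), (9, 10), (3, 9), (-4, 7), (-1, -4).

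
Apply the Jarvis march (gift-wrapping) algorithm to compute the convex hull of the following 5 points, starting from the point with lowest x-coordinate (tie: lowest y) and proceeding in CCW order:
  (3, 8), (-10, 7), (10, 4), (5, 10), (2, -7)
Hull (CCW) = [(-10, 7), (2, -7), (10, 4), (5, 10)]

Jarvis march: at each step, from the current hull vertex p, select the next vertex q as the point such that every other point lies strictly to the left of (or on) the directed line p → q. (Equivalently: for every other point r, the cross product (q − p) × (r − p) ≥ 0.)
Starting point (lowest x, tie lowest y): (-10, 7). Wrap until returning to start. Resulting hull: (-10, 7), (2, -7), (10, 4), (5, 10).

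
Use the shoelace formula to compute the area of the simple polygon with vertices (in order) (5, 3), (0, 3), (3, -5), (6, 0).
Area = 27

Shoelace formula: Area = (1/2) |Σ_i (x_i · y_{i+1} − x_{i+1} · y_i)| (indices mod n). Compute each cross term:
  (5)(3) − (0)(3) = 15
  (0)(-5) − (3)(3) = -9
  (3)(0) − (6)(-5) = 30
  (6)(3) − (5)(0) = 18
Sum = 54, so (signed) Area = 54/2 = 27, |Area| = 27.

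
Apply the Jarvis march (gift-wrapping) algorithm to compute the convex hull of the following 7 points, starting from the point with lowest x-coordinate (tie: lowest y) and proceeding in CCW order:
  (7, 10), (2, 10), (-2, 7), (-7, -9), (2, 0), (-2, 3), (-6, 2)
Hull (CCW) = [(-7, -9), (2, 0), (7, 10), (2, 10), (-2, 7), (-6, 2)]

Jarvis march: at each step, from the current hull vertex p, select the next vertex q as the point such that every other point lies strictly to the left of (or on) the directed line p → q. (Equivalently: for every other point r, the cross product (q − p) × (r − p) ≥ 0.)
Starting point (lowest x, tie lowest y): (-7, -9). Wrap until returning to start. Resulting hull: (-7, -9), (2, 0), (7, 10), (2, 10), (-2, 7), (-6, 2).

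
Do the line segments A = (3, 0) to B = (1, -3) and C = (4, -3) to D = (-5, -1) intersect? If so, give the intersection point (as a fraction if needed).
Yes; intersection at (43/31, -75/31) (t = 25/31 on AB, s = 9/31 on CD)

Parametrize AB as A + t(B − A) = (3 + -2 t, 0 + -3 t) and CD as C + s(D − C) = (4 + -9 s, -3 + 2 s). Solve the linear system for (t, s). Determinant = 31 ≠ 0, so a unique intersection of the containing lines exists. Solution: t = 25/31, s = 9/31 — both in [0, 1], so the segments cross. Intersection point: (43/31, -75/31).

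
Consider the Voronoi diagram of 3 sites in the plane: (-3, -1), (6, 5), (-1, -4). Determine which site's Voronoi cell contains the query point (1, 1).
Nearest site = (-3, -1)

The Voronoi cell of site s contains exactly those query points closer to s than to any other site. Compute squared distances from q = (1, 1) to each site:
  (-3 − 1)² + (-1 − 1)² = 20
  (-1 − 1)² + (-4 − 1)² = 29
  (6 − 1)² + (5 − 1)² = 41
Minimum is attained by (-3, -1), so q lies in its Voronoi cell.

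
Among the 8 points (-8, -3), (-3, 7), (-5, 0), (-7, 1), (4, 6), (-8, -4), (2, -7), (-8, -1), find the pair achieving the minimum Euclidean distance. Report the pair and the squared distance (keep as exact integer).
Pair = ((-8, -3), (-8, -4)); squared distance = 1

Compute all C(8, 2) = 28 pairwise squared distances (x_i − x_j)² + (y_i − y_j)². The minimum is 1, attained by the pair ((-8, -3), (-8, -4)).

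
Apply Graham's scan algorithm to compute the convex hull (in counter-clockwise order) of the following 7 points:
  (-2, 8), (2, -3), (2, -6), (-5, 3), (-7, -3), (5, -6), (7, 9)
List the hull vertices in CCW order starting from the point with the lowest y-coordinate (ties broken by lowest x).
Hull (CCW) = [(2, -6), (5, -6), (7, 9), (-2, 8), (-5, 3), (-7, -3)]

Graham scan procedure:
  1. Find the pivot p₀ = point with lowest y (tie → lowest x): (2, -6).
  2. Sort the remaining points by polar angle around p₀.
  3. Walk through sorted points, maintaining a stack; pop the top while the last three entries make a non-left turn (cross product ≤ 0).
  4. Final stack is the convex hull in CCW order: (2, -6), (5, -6), (7, 9), (-2, 8), (-5, 3), (-7, -3).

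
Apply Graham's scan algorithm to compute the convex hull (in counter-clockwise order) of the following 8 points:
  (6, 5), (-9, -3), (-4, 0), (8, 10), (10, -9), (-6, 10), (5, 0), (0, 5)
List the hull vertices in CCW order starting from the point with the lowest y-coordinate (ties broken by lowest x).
Hull (CCW) = [(10, -9), (8, 10), (-6, 10), (-9, -3)]

Graham scan procedure:
  1. Find the pivot p₀ = point with lowest y (tie → lowest x): (10, -9).
  2. Sort the remaining points by polar angle around p₀.
  3. Walk through sorted points, maintaining a stack; pop the top while the last three entries make a non-left turn (cross product ≤ 0).
  4. Final stack is the convex hull in CCW order: (10, -9), (8, 10), (-6, 10), (-9, -3).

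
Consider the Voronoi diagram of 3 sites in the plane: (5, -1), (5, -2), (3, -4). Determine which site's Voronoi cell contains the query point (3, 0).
Nearest site = (5, -1)

The Voronoi cell of site s contains exactly those query points closer to s than to any other site. Compute squared distances from q = (3, 0) to each site:
  (5 − 3)² + (-1 − 0)² = 5
  (5 − 3)² + (-2 − 0)² = 8
  (3 − 3)² + (-4 − 0)² = 16
Minimum is attained by (5, -1), so q lies in its Voronoi cell.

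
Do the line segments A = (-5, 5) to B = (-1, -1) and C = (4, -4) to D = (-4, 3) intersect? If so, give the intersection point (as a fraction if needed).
Yes; intersection at (-16/5, 23/10) (t = 9/20 on AB, s = 9/10 on CD)

Parametrize AB as A + t(B − A) = (-5 + 4 t, 5 + -6 t) and CD as C + s(D − C) = (4 + -8 s, -4 + 7 s). Solve the linear system for (t, s). Determinant = 20 ≠ 0, so a unique intersection of the containing lines exists. Solution: t = 9/20, s = 9/10 — both in [0, 1], so the segments cross. Intersection point: (-16/5, 23/10).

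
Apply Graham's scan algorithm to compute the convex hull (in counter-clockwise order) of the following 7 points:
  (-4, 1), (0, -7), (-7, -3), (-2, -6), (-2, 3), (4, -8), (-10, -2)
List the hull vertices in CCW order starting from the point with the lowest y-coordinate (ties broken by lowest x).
Hull (CCW) = [(4, -8), (-2, 3), (-10, -2), (0, -7)]

Graham scan procedure:
  1. Find the pivot p₀ = point with lowest y (tie → lowest x): (4, -8).
  2. Sort the remaining points by polar angle around p₀.
  3. Walk through sorted points, maintaining a stack; pop the top while the last three entries make a non-left turn (cross product ≤ 0).
  4. Final stack is the convex hull in CCW order: (4, -8), (-2, 3), (-10, -2), (0, -7).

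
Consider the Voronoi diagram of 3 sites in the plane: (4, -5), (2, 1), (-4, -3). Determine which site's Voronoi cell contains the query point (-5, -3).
Nearest site = (-4, -3)

The Voronoi cell of site s contains exactly those query points closer to s than to any other site. Compute squared distances from q = (-5, -3) to each site:
  (-4 − -5)² + (-3 − -3)² = 1
  (2 − -5)² + (1 − -3)² = 65
  (4 − -5)² + (-5 − -3)² = 85
Minimum is attained by (-4, -3), so q lies in its Voronoi cell.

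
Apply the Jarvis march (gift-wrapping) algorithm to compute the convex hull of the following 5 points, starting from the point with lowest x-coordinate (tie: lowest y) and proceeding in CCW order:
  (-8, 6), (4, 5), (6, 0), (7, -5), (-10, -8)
Hull (CCW) = [(-10, -8), (7, -5), (6, 0), (4, 5), (-8, 6)]

Jarvis march: at each step, from the current hull vertex p, select the next vertex q as the point such that every other point lies strictly to the left of (or on) the directed line p → q. (Equivalently: for every other point r, the cross product (q − p) × (r − p) ≥ 0.)
Starting point (lowest x, tie lowest y): (-10, -8). Wrap until returning to start. Resulting hull: (-10, -8), (7, -5), (6, 0), (4, 5), (-8, 6).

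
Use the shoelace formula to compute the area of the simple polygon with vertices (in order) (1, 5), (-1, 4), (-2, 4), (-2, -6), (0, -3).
Area = 21

Shoelace formula: Area = (1/2) |Σ_i (x_i · y_{i+1} − x_{i+1} · y_i)| (indices mod n). Compute each cross term:
  (1)(4) − (-1)(5) = 9
  (-1)(4) − (-2)(4) = 4
  (-2)(-6) − (-2)(4) = 20
  (-2)(-3) − (0)(-6) = 6
  (0)(5) − (1)(-3) = 3
Sum = 42, so (signed) Area = 42/2 = 21, |Area| = 21.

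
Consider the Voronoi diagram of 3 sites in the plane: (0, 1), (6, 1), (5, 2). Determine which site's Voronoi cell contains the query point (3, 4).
Nearest site = (5, 2)

The Voronoi cell of site s contains exactly those query points closer to s than to any other site. Compute squared distances from q = (3, 4) to each site:
  (5 − 3)² + (2 − 4)² = 8
  (0 − 3)² + (1 − 4)² = 18
  (6 − 3)² + (1 − 4)² = 18
Minimum is attained by (5, 2), so q lies in its Voronoi cell.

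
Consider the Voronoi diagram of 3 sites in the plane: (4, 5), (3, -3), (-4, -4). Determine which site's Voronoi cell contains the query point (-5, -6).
Nearest site = (-4, -4)

The Voronoi cell of site s contains exactly those query points closer to s than to any other site. Compute squared distances from q = (-5, -6) to each site:
  (-4 − -5)² + (-4 − -6)² = 5
  (3 − -5)² + (-3 − -6)² = 73
  (4 − -5)² + (5 − -6)² = 202
Minimum is attained by (-4, -4), so q lies in its Voronoi cell.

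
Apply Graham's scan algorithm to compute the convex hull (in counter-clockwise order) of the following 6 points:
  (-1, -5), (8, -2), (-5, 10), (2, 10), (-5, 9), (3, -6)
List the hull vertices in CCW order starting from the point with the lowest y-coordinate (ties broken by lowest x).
Hull (CCW) = [(3, -6), (8, -2), (2, 10), (-5, 10), (-5, 9), (-1, -5)]

Graham scan procedure:
  1. Find the pivot p₀ = point with lowest y (tie → lowest x): (3, -6).
  2. Sort the remaining points by polar angle around p₀.
  3. Walk through sorted points, maintaining a stack; pop the top while the last three entries make a non-left turn (cross product ≤ 0).
  4. Final stack is the convex hull in CCW order: (3, -6), (8, -2), (2, 10), (-5, 10), (-5, 9), (-1, -5).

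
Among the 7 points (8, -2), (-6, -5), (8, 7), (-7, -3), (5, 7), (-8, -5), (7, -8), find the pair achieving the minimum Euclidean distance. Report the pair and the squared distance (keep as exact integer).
Pair = ((-6, -5), (-8, -5)); squared distance = 4

Compute all C(7, 2) = 21 pairwise squared distances (x_i − x_j)² + (y_i − y_j)². The minimum is 4, attained by the pair ((-6, -5), (-8, -5)).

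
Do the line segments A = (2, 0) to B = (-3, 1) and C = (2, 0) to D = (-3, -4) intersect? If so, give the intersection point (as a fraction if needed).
Yes; intersection at (2, 0) (t = 0 on AB, s = 0 on CD)

Parametrize AB as A + t(B − A) = (2 + -5 t, 0 + 1 t) and CD as C + s(D − C) = (2 + -5 s, 0 + -4 s). Solve the linear system for (t, s). Determinant = -25 ≠ 0, so a unique intersection of the containing lines exists. Solution: t = 0, s = 0 — both in [0, 1], so the segments cross. Intersection point: (2, 0).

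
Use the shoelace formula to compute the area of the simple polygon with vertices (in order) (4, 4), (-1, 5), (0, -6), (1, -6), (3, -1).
Area = 69/2

Shoelace formula: Area = (1/2) |Σ_i (x_i · y_{i+1} − x_{i+1} · y_i)| (indices mod n). Compute each cross term:
  (4)(5) − (-1)(4) = 24
  (-1)(-6) − (0)(5) = 6
  (0)(-6) − (1)(-6) = 6
  (1)(-1) − (3)(-6) = 17
  (3)(4) − (4)(-1) = 16
Sum = 69, so (signed) Area = 69/2 = 69/2, |Area| = 69/2.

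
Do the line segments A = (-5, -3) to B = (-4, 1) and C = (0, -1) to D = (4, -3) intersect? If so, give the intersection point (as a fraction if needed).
No (intersection of containing lines falls outside at least one segment)

Parametrize and solve: t = 1, s = -1. At least one of these is outside [0, 1], so the segments do not intersect.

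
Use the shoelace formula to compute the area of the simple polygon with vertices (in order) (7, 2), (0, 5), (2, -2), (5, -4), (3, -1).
Area = 47/2

Shoelace formula: Area = (1/2) |Σ_i (x_i · y_{i+1} − x_{i+1} · y_i)| (indices mod n). Compute each cross term:
  (7)(5) − (0)(2) = 35
  (0)(-2) − (2)(5) = -10
  (2)(-4) − (5)(-2) = 2
  (5)(-1) − (3)(-4) = 7
  (3)(2) − (7)(-1) = 13
Sum = 47, so (signed) Area = 47/2 = 47/2, |Area| = 47/2.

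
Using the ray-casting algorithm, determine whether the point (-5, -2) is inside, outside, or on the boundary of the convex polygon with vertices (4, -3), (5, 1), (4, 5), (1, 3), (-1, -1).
The point (-5, -2) lies strictly outside the polygon

Cast a horizontal ray to the right from the query point and count how many polygon edges it crosses (each edge strictly once or zero times, handled with the usual half-open convention). 
Parity of crossings → even ⇒ outside.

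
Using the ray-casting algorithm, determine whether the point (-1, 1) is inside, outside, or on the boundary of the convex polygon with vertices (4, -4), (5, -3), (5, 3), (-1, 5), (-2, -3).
The point (-1, 1) lies strictly inside the polygon

Cast a horizontal ray to the right from the query point and count how many polygon edges it crosses (each edge strictly once or zero times, handled with the usual half-open convention). 
Parity of crossings → odd ⇒ inside.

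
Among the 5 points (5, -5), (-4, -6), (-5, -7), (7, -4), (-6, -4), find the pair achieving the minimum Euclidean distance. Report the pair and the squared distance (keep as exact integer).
Pair = ((-4, -6), (-5, -7)); squared distance = 2

Compute all C(5, 2) = 10 pairwise squared distances (x_i − x_j)² + (y_i − y_j)². The minimum is 2, attained by the pair ((-4, -6), (-5, -7)).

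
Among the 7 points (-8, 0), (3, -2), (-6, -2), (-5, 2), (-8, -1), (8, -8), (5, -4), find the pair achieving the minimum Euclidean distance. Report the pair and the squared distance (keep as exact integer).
Pair = ((-8, 0), (-8, -1)); squared distance = 1

Compute all C(7, 2) = 21 pairwise squared distances (x_i − x_j)² + (y_i − y_j)². The minimum is 1, attained by the pair ((-8, 0), (-8, -1)).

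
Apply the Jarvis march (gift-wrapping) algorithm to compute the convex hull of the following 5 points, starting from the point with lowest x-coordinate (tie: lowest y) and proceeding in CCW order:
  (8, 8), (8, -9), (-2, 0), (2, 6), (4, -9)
Hull (CCW) = [(-2, 0), (4, -9), (8, -9), (8, 8), (2, 6)]

Jarvis march: at each step, from the current hull vertex p, select the next vertex q as the point such that every other point lies strictly to the left of (or on) the directed line p → q. (Equivalently: for every other point r, the cross product (q − p) × (r − p) ≥ 0.)
Starting point (lowest x, tie lowest y): (-2, 0). Wrap until returning to start. Resulting hull: (-2, 0), (4, -9), (8, -9), (8, 8), (2, 6).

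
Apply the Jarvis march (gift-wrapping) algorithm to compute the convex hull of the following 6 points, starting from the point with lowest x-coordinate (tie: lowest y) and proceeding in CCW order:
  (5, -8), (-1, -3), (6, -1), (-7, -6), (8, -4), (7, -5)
Hull (CCW) = [(-7, -6), (5, -8), (8, -4), (6, -1), (-1, -3)]

Jarvis march: at each step, from the current hull vertex p, select the next vertex q as the point such that every other point lies strictly to the left of (or on) the directed line p → q. (Equivalently: for every other point r, the cross product (q − p) × (r − p) ≥ 0.)
Starting point (lowest x, tie lowest y): (-7, -6). Wrap until returning to start. Resulting hull: (-7, -6), (5, -8), (8, -4), (6, -1), (-1, -3).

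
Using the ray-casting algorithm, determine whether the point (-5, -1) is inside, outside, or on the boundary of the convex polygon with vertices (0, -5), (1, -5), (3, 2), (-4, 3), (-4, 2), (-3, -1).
The point (-5, -1) lies strictly outside the polygon

Cast a horizontal ray to the right from the query point and count how many polygon edges it crosses (each edge strictly once or zero times, handled with the usual half-open convention). 
Parity of crossings → even ⇒ outside.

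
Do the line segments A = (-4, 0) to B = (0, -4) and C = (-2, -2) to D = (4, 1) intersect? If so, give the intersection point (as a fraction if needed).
Yes; intersection at (-2, -2) (t = 1/2 on AB, s = 0 on CD)

Parametrize AB as A + t(B − A) = (-4 + 4 t, 0 + -4 t) and CD as C + s(D − C) = (-2 + 6 s, -2 + 3 s). Solve the linear system for (t, s). Determinant = -36 ≠ 0, so a unique intersection of the containing lines exists. Solution: t = 1/2, s = 0 — both in [0, 1], so the segments cross. Intersection point: (-2, -2).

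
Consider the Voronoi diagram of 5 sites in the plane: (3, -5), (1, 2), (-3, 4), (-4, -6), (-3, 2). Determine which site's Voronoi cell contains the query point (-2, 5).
Nearest site = (-3, 4)

The Voronoi cell of site s contains exactly those query points closer to s than to any other site. Compute squared distances from q = (-2, 5) to each site:
  (-3 − -2)² + (4 − 5)² = 2
  (-3 − -2)² + (2 − 5)² = 10
  (1 − -2)² + (2 − 5)² = 18
  (-4 − -2)² + (-6 − 5)² = 125
  (3 − -2)² + (-5 − 5)² = 125
Minimum is attained by (-3, 4), so q lies in its Voronoi cell.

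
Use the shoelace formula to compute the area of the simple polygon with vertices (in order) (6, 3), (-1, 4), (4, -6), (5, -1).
Area = 32

Shoelace formula: Area = (1/2) |Σ_i (x_i · y_{i+1} − x_{i+1} · y_i)| (indices mod n). Compute each cross term:
  (6)(4) − (-1)(3) = 27
  (-1)(-6) − (4)(4) = -10
  (4)(-1) − (5)(-6) = 26
  (5)(3) − (6)(-1) = 21
Sum = 64, so (signed) Area = 64/2 = 32, |Area| = 32.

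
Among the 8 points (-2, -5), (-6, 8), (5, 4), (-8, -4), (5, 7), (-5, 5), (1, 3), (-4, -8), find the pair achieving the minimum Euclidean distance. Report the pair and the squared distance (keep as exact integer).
Pair = ((5, 4), (5, 7)); squared distance = 9

Compute all C(8, 2) = 28 pairwise squared distances (x_i − x_j)² + (y_i − y_j)². The minimum is 9, attained by the pair ((5, 4), (5, 7)).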